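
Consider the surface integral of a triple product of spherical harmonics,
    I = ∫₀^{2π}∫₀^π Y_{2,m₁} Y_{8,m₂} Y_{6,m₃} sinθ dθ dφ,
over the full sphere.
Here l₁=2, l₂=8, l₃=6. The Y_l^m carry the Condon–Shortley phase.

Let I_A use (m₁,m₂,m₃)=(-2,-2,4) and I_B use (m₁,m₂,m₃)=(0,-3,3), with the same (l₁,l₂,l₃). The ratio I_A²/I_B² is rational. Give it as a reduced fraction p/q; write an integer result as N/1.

Same 2,8,6: normalisation and zero-m 3j drop out of the ratio.
A: Δ: 4! 0! 12! / 17! → 1/30940; sum: t=4:+1/174182400 = 1/174182400; 3j²(2 8 6; -2 -2 4) = Δ·Π!·Σ² = 3/6188  (sign +1)
B: Δ: 4! 0! 12! / 17! → 1/30940; sum: t=2:+1/8709120 = 1/8709120; 3j²(2 8 6; 0 -3 3) = Δ·Π!·Σ² = 55/3094  (sign -1)
I_A²/I_B² = (3/6188)/(55/3094) = 3/110

3/110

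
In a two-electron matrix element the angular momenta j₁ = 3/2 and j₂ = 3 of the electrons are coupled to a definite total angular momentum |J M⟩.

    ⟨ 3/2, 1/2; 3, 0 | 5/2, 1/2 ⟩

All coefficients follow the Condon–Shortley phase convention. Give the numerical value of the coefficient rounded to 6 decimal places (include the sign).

−√(6/35) = -0.414039

triangle: 2!×1!×4!/8! = 48/40320
(j±m)!: 2!×1!×3!×3!×3!×2! = 864
prefactor² = (2J+1)×Δ×N² = 216/35
  k=0: +1/(0!×2!×1!×3!×0!×1!) = 1/12
  k=1: −1/(1!×1!×0!×2!×1!×2!) = -1/4
Σ = -1/6  ⇒  CG² = 216/35×(-1/6)² = 6/35
CG = −√(6/35) = -0.414039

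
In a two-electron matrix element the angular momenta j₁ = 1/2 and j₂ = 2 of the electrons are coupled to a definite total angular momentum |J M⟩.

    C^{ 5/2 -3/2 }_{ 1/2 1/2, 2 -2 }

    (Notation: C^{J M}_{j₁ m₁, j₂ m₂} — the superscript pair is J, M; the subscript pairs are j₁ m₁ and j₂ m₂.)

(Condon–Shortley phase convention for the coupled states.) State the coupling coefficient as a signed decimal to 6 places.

triangle: 0!×1!×4!/6! = 24/720
(j±m)!: 1!×0!×0!×4!×1!×4! = 576
prefactor² = (2J+1)×Δ×N² = 576/5
  k=0: +1/(0!×0!×0!×0!×1!×4!) = 1/24
Σ = 1/24  ⇒  CG² = 576/5×(1/24)² = 1/5
CG = +√(1/5) = +0.447214

+0.447214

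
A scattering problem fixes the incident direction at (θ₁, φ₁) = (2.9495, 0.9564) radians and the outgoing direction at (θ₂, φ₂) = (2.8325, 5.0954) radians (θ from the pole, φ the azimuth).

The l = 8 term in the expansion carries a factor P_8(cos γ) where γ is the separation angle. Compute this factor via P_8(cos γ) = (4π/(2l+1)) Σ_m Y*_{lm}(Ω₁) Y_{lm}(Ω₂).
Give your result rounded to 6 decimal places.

-0.408529

Expand P_8 via completeness: Σ_{m} conj(Y_{8,m}) at Ω₁ times Y_{8,m} at Ω₂ —
  [-8]  conj(Y_{8,-8})(Ω₁) = 0.00000 + 0.00000j ; Y_{8,-8}(Ω₂) = -0.00004 - 0.00000j ; Δ = -0.00000 - 0.00000j
  [-7]  conj(Y_{8,-7})(Ω₁) = -0.00002 - 0.00001j ; Y_{8,-7}(Ω₂) = 0.00021 - 0.00042j ; Δ = -0.00000 + 0.00000j
  [-6]  conj(Y_{8,-6})(Ω₁) = 0.00021 - 0.00013j ; Y_{8,-6}(Ω₂) = 0.00250 + 0.00281j ; Δ = 0.00000 + 0.00000j
  [-5]  conj(Y_{8,-5})(Ω₁) = -0.00016 + 0.00231j ; Y_{8,-5}(Ω₂) = -0.02015 + 0.00723j ; Δ = -0.00001 - 0.00005j
  [-4]  conj(Y_{8,-4})(Ω₁) = -0.01264 - 0.01031j ; Y_{8,-4}(Ω₂) = 0.00347 - 0.08953j ; Δ = -0.00097 + 0.00110j
  [-3]  conj(Y_{8,-3})(Ω₁) = 0.08135 - 0.02272j ; Y_{8,-3}(Ω₂) = 0.24622 + 0.11048j ; Δ = 0.02254 + 0.00339j
  [-2]  conj(Y_{8,-2})(Ω₁) = -0.10235 + 0.28750j ; Y_{8,-2}(Ω₂) = -0.38824 + 0.37348j ; Δ = -0.06764 - 0.14984j
  [-1]  conj(Y_{8,-1})(Ω₁) = -0.38516 - 0.54596j ; Y_{8,-1}(Ω₂) = -0.20350 - 0.50507j ; Δ = -0.19737 + 0.30564j
  [+0]  conj(Y_{8,0})(Ω₁) = 0.50882 + 0.00000j ; Y_{8,0}(Ω₂) = -0.12926 + 0.00000j ; Δ = -0.06577 + 0.00000j
  [+1]  conj(Y_{8,1})(Ω₁) = 0.38516 - 0.54596j ; Y_{8,1}(Ω₂) = 0.20350 - 0.50507j ; Δ = -0.19737 - 0.30564j
  [+2]  conj(Y_{8,2})(Ω₁) = -0.10235 - 0.28750j ; Y_{8,2}(Ω₂) = -0.38824 - 0.37348j ; Δ = -0.06764 + 0.14984j
  [+3]  conj(Y_{8,3})(Ω₁) = -0.08135 - 0.02272j ; Y_{8,3}(Ω₂) = -0.24622 + 0.11048j ; Δ = 0.02254 - 0.00339j
  [+4]  conj(Y_{8,4})(Ω₁) = -0.01264 + 0.01031j ; Y_{8,4}(Ω₂) = 0.00347 + 0.08953j ; Δ = -0.00097 - 0.00110j
  [+5]  conj(Y_{8,5})(Ω₁) = 0.00016 + 0.00231j ; Y_{8,5}(Ω₂) = 0.02015 + 0.00723j ; Δ = -0.00001 + 0.00005j
  [+6]  conj(Y_{8,6})(Ω₁) = 0.00021 + 0.00013j ; Y_{8,6}(Ω₂) = 0.00250 - 0.00281j ; Δ = 0.00000 - 0.00000j
  [+7]  conj(Y_{8,7})(Ω₁) = 0.00002 - 0.00001j ; Y_{8,7}(Ω₂) = -0.00021 - 0.00042j ; Δ = -0.00000 - 0.00000j
  [+8]  conj(Y_{8,8})(Ω₁) = 0.00000 - 0.00000j ; Y_{8,8}(Ω₂) = -0.00004 + 0.00000j ; Δ = -0.00000 + 0.00000j
Total Σ_m = -0.55267 - 0.00000j. Multiply by 0.739198: -0.40853 - 0.00000j. P_8(cos γ) = -0.408529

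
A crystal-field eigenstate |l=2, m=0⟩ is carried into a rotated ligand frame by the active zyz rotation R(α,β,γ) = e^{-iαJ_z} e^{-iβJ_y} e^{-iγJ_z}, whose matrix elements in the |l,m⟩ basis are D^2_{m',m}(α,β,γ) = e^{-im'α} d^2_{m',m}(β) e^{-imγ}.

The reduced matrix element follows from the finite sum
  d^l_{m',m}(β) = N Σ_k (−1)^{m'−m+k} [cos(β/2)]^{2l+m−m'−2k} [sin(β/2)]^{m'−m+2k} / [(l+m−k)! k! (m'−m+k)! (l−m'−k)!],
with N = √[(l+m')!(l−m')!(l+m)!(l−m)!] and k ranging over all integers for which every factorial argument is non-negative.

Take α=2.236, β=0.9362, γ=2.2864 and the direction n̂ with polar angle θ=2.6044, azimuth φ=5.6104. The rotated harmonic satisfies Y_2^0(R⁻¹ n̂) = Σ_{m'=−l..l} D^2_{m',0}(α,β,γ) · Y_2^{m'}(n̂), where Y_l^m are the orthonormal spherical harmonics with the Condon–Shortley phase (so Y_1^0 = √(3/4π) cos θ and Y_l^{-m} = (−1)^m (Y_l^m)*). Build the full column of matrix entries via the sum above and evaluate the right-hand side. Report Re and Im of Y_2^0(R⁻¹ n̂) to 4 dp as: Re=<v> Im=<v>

Re=0.4687 Im=0.0000

Need the full column D^2_{m',0} for m'=−2..2 at α=2.2360, β=0.9362, γ=2.2864.
cos(β/2)=0.892427, sin(β/2)=0.451191
d^2_{-2,0}: single k=2 term ⇒ +0.397139;  D = -0.094551-0.385720i
d^2_{-1,0}: k∈[1..2] ⇒ +0.785516 -0.200785 = +0.584731;  D = -0.360907+0.460061i
d^2_{0,0}: k∈[0..2] ⇒ +0.634295 -0.648526 +0.041442 = +0.027211;  D = +0.027211+0.000000i
d^2_{1,0}: k∈[0..1] ⇒ -0.785516 +0.200785 = -0.584731;  D = +0.360907+0.460061i
d^2_{2,0}: single k=0 term ⇒ +0.397139;  D = -0.094551+0.385720i
Y_2^{m'}(θ=2.6044,φ=5.6104) and Σ D·Y over m':
  (-0.0946-0.3857i)·(+0.0226+0.0986i)  (-0.3609+0.4601i)·(-0.2656-0.2117i)  (+0.0272+0.0000i)·(+0.3830+0.0000i)  (+0.3609+0.4601i)·(+0.2656-0.2117i)  (-0.0946+0.3857i)·(+0.0226-0.0986i)
Y_2^0(R⁻¹ n̂) = +0.468704+0.000000i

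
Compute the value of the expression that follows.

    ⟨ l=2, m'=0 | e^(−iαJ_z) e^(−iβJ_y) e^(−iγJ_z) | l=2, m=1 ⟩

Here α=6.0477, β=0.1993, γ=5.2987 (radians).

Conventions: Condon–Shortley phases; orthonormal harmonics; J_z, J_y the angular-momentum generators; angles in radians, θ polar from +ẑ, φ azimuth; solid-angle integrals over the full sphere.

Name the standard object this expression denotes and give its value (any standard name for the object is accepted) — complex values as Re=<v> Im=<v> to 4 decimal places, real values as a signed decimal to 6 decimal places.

This is a Wigner D-matrix element — the rotation-matrix element ⟨l m'| R(α,β,γ) |l m⟩ in the angular-momentum basis.
D^2_{0,1}(6.0477,0.1993,5.2987) = e^{-i·0·6.0477}·d^2_{0,1}(0.1993)·e^{-i·1·5.2987}. Compute d first:
c=cos(0.199300/2)=0.995039, s=sin(0.199300/2)=0.099485; N=√[2·2·6·1]=4.898979
Admissible k: 1..2 (factorial args all ≥0)
  k=1: (−1)^0·4.8990/(2)·0.9950^3·0.0995^1 = +0.240079
  k=2: (−1)^1·4.8990/(2)·0.9950^1·0.0995^3 = -0.002400
d^2_{0,1}(0.1993) = +0.240079 -0.002400 = +0.237679
Phases: e^{-i·(0)·6.0477}=+1.000000+0.000000i, e^{-i·(1)·5.2987}=+0.553292+0.832987i ⇒ D=+0.131506+0.197984i

Wigner D-matrix element, Re=0.1315 Im=0.1980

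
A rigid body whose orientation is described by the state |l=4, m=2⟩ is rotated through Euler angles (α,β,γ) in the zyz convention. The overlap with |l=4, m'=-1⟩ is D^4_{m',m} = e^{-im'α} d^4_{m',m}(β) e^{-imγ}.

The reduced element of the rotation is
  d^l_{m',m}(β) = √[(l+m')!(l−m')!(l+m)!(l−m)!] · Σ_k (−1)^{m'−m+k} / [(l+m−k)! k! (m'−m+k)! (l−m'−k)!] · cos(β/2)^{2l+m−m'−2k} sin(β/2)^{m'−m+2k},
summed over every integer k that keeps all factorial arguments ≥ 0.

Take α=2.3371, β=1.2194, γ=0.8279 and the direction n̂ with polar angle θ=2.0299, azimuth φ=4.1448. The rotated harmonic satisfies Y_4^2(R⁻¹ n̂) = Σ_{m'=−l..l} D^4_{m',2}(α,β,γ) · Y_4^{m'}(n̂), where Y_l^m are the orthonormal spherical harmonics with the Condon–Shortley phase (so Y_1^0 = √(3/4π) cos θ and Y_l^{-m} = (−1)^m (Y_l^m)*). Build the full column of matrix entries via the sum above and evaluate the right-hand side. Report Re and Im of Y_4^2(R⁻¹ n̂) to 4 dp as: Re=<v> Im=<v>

Need the full column D^4_{m',2} for m'=−4..4 at α=2.3371, β=1.2194, γ=0.8279.
cos(β/2)=0.819820, sin(β/2)=0.572622
d^4_{-4,2}: single k=6 term ⇒ +0.125378;  D = +0.020146+0.123749i
d^4_{-3,2}: k∈[5..6] ⇒ +0.380784 -0.061924 = +0.318861;  D = +0.191217-0.255163i
d^4_{-2,2}: k∈[4..6] ⇒ +0.728510 -0.284331 +0.011560 = +0.455739;  D = -0.452285+0.056002i
d^4_{-1,2}: k∈[3..5] ⇒ +0.983355 -0.719615 +0.070215 = +0.333955;  D = +0.259401+0.210326i
d^4_{0,2}: k∈[2..4] ⇒ +0.944424 -1.228668 +0.224783 = -0.059460;  D = +0.005048+0.059245i
d^4_{1,2}: k∈[1..3] ⇒ +0.604690 -1.475032 +0.479743 = -0.390599;  D = +0.257405-0.293786i
d^4_{2,2}: k∈[0..2] ⇒ +0.204055 -1.194613 +0.728510 = -0.262047;  D = -0.261760+0.012263i
d^4_{3,2}: k∈[0..1] ⇒ -0.533287 +0.780514 = +0.247227;  D = -0.179594-0.169903i
d^4_{4,2}: single k=0 term ⇒ +0.526775;  D = +0.004544+0.526755i
Y_4^{m'}(θ=2.0299,φ=4.1448) and Σ D·Y over m':
  (+0.0201+0.1237i)·(-0.1840+0.2187i)  (+0.1912-0.2552i)·(-0.3961-0.0526i)  (-0.4523+0.0560i)·(-0.0425-0.0913i)  (+0.2594+0.2103i)·(-0.1642+0.2576i)  (+0.0050+0.0592i)·(-0.1631+0.0000i)  (+0.2574-0.2938i)·(+0.1642+0.2576i)  (-0.2618+0.0123i)·(-0.0425+0.0913i)  (-0.1796-0.1699i)·(+0.3961-0.0526i)  (+0.0045+0.5268i)·(-0.1840-0.2187i)
Y_4^2(R⁻¹ n̂) = -0.030968-0.027968i

Re=-0.0310 Im=-0.0280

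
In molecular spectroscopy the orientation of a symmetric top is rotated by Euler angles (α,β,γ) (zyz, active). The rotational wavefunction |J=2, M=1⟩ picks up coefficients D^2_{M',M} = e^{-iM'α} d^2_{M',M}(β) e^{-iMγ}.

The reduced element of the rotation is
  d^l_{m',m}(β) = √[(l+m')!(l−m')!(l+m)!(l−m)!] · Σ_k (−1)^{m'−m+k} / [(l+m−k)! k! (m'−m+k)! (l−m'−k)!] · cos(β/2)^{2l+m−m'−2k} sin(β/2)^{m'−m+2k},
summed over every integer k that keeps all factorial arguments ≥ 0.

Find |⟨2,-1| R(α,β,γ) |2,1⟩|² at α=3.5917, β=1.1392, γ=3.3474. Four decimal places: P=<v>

P=0.2853

D^2_{-1,1}(3.5917,1.1392,3.3474) = e^{-i·-1·3.5917}·d^2_{-1,1}(1.1392)·e^{-i·1·3.3474}. Compute d first:
c=cos(1.139200/2)=0.842117, s=sin(1.139200/2)=0.539295; N=√[1·6·6·1]=6.000000
Admissible k: 2..3 (factorial args all ≥0)
  k=2: (−1)^0·6.0000/(2)·0.8421^2·0.5393^2 = +0.618755
  k=3: (−1)^1·6.0000/(6)·0.8421^0·0.5393^4 = -0.084588
d^2_{-1,1}(1.1392) = +0.618755 -0.084588 = +0.534168
|D^2_{-1,1}|² = |d^2_{-1,1}(β)|² = (+0.534168)² = 0.285335 (the z-rotation phases have unit modulus)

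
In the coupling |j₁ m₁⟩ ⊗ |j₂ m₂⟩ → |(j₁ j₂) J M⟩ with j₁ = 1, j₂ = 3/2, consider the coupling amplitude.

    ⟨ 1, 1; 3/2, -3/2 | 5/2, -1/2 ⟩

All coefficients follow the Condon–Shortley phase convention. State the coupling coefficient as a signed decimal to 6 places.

triangle: 0!·2!·3!/6! = 12/720
(j±m)!: 2!·0!·0!·3!·2!·3! = 144
prefactor² = (2J+1)·Δ·N² = 72/5
  k=0: +1/(0!·0!·0!·0!·2!·3!) = 1/12
Σ = 1/12  ⇒  CG² = 72/5·(1/12)² = 1/10
CG = +√(1/10) = +0.316228

+0.316228  (= +√(1/10))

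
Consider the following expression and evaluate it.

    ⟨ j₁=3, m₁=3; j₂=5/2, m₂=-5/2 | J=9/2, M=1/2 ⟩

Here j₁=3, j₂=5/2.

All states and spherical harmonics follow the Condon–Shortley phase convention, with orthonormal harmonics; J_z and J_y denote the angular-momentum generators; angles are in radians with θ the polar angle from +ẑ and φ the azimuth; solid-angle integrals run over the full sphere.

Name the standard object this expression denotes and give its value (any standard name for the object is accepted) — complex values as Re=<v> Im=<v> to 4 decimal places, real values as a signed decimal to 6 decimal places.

This is a Clebsch–Gordan (vector-coupling) coefficient.
√[10·1!5!4!/11! · 6!0!0!5!5!4!] = √(13824000/77)
  +(−1)^0/∏(0,1,0,0,5,4)! = 1/2880  (running 1/2880)
⟨..|..⟩ = √(13824000/77)·(1/2880) = +0.147122

Clebsch–Gordan coefficient, +√(5/231) ≈ +0.147122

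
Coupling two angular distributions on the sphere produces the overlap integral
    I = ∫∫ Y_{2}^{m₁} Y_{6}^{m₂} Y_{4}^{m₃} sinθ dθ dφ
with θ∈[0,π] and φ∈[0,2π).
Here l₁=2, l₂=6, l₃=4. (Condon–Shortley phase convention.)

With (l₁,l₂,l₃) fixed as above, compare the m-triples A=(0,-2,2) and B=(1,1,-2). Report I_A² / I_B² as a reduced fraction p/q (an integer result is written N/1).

Same 2,6,4: normalisation and zero-m 3j drop out of the ratio.
A: Δ: 4! 0! 8! / 13! → 1/6435; sum: t=2:+1/5760 = 1/5760; 3j²(2 6 4; 0 -2 2) = Δ·Π!·Σ² = 56/2145  (sign +1)
B: Δ: 4! 0! 8! / 13! → 1/6435; sum: t=1:−1/8640 = -1/8640; 3j²(2 6 4; 1 1 -2) = Δ·Π!·Σ² = 14/1287  (sign -1)
I_A²/I_B² = (56/2145)/(14/1287) = 12/5

12/5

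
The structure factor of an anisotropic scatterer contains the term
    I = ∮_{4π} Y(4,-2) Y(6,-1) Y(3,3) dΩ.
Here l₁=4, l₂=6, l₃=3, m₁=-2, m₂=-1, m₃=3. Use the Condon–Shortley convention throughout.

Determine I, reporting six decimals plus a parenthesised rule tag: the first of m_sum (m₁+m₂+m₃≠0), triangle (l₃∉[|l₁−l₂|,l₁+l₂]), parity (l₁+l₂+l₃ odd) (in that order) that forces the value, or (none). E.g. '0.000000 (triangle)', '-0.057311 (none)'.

0.000000 (parity)

Σlᵢ=13 odd — θ-integrand is odd under cosθ→−cosθ; I=0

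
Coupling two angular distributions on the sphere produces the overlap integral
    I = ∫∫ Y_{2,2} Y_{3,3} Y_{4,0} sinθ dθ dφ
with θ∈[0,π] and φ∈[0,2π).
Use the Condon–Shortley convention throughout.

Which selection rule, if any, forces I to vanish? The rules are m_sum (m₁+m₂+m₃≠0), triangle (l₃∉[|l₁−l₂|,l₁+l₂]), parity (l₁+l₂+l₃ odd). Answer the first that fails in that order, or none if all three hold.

m_sum

m₁+m₂+m₃ = 2 + 3 + 0 = 5  ✗
triangle: |2−3|=1 ≤ l₃=4 ≤ 2+3=5
parity: l₁+l₂+l₃ = 9 is odd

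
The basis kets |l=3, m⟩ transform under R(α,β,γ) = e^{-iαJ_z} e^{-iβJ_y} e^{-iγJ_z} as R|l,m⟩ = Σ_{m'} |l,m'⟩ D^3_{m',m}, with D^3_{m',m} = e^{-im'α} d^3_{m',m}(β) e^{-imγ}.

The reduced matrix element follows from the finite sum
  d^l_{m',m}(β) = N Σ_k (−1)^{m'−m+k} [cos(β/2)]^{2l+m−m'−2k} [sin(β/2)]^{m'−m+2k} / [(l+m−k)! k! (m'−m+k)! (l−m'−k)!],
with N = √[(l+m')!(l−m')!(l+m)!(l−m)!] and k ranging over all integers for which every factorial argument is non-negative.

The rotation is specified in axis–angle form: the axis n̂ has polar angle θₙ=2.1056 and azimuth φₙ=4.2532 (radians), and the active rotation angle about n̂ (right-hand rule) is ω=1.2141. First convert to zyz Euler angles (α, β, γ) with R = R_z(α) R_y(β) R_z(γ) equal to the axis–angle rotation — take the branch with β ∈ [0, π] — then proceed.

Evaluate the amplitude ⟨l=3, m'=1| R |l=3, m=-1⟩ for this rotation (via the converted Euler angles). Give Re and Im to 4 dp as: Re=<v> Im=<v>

Re=0.3002 Im=0.3929

Axis–angle → zyz. n̂ = (sinθₙcosφₙ, sinθₙsinφₙ, cosθₙ) = (-0.381334, -0.771245, -0.509672), ω = 1.2141.
R = I cosω + sinω [n̂]ₓ + (1−cosω) n̂n̂ᵀ gives
  R = [+0.443820, +0.668998, -0.596209; -0.286184, +0.736300, +0.613156; +0.849190, -0.101505, +0.518241]
β = atan2(√(R₁₃²+R₂₃²), R₃₃) = 1.026003; α = atan2(R₂₃, R₁₃) mod 2π = 2.342182; γ = atan2(R₃₂, −R₃₁) mod 2π = 3.260560
First d^3_{1,-1}(β=1.0260), then the phase factors e^{-i(1)α} and e^{-i(-1)γ}:
c=cos(1.026003/2)=0.871275, s=sin(1.026003/2)=0.490795; N=√[24·2·2·24]=48.000000
The bounds max(0,m−m')=0 and min(l+m,l−m')=2 give 3 terms
  k=0: (−1)^2·48.0000/(8)·0.8713^4·0.4908^2 = +0.832861
  k=1: (−1)^3·48.0000/(6)·0.8713^2·0.4908^4 = -0.352371
  k=2: (−1)^4·48.0000/(48)·0.8713^0·0.4908^6 = +0.013977
d^3_{1,-1}(1.0260) = +0.832861 -0.352371 +0.013977 = +0.494466
Attach z-rotation phases: D = e^{-i(1)(2.3422)}·(+0.494466)·e^{-i(-1)(3.2606)} = +0.300195+0.392912i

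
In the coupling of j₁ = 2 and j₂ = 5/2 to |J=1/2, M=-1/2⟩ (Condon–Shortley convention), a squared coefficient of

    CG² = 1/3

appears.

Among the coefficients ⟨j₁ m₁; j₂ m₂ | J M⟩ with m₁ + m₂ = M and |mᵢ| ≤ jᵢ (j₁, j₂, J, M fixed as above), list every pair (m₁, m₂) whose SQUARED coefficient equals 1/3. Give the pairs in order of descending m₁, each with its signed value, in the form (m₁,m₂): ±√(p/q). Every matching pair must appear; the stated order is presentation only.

(2,-5/2): +√(1/3)

Admissible pairs with m₁+m₂ = M = -1/2: (-2,3/2), (-1,1/2), (0,-1/2), (1,-3/2), (2,-5/2)
  (m₁,m₂)=(2,-5/2): CG² = 1/3, CG = +√(1/3)   ← matches the target
  (m₁,m₂)=(1,-3/2): CG² = 4/15, CG = −√(4/15)
  (m₁,m₂)=(0,-1/2): CG² = 1/5, CG = +√(1/5)
  (m₁,m₂)=(-1,1/2): CG² = 2/15, CG = −√(2/15)
  (m₁,m₂)=(-2,3/2): CG² = 1/15, CG = +√(1/15)
Pairs with CG² = 1/3: (2,-5/2): +√(1/3)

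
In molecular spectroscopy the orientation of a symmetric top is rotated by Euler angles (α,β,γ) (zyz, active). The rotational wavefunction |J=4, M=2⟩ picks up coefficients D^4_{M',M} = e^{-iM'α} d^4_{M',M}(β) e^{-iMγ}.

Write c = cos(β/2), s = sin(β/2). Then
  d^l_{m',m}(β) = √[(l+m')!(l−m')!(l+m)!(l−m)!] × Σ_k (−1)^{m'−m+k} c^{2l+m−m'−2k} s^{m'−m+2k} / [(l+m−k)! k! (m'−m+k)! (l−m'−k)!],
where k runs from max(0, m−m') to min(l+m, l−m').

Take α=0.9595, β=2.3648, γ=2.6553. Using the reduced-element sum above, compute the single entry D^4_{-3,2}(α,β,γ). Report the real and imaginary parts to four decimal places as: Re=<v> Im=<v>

Re=0.3112 Im=0.2672

Split into d^4_{-3,2}(β=2.3648) × two z-phases.
c=cos(2.364800/2)=0.378705, s=sin(2.364800/2)=0.925518; N=√[1·5040·720·2]=2693.993318
k∈{5,6} keeps every argument non-negative
  k=5: (−1)^0·2693.9933/(240)·0.3787^3·0.9255^5 = +0.414010
  k=6: (−1)^1·2693.9933/(720)·0.3787^1·0.9255^7 = -0.824247
d^4_{-3,2}(2.3648) = +0.414010 -0.824247 = -0.410237
Attach z-rotation phases: D = e^{-i(-3)(0.9595)}·(-0.410237)·e^{-i(2)(2.6553)} = +0.311244+0.267249i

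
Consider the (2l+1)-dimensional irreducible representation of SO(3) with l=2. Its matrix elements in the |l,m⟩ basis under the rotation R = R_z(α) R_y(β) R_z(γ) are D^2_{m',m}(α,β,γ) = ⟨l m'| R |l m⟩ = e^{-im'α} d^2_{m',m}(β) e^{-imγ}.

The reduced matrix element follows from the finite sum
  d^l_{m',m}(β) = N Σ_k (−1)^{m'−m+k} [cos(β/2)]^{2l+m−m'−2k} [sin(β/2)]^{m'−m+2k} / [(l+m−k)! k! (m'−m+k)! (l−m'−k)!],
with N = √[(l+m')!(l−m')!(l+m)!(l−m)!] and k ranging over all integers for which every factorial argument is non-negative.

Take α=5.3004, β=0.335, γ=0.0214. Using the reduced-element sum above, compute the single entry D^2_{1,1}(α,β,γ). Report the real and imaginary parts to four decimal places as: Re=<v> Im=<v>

First d^2_{1,1}(β=0.3350), then the phase factors e^{-i(1)α} and e^{-i(1)γ}:
c=cos(0.335000/2)=0.986005, s=sin(0.335000/2)=0.166718; N=√[6·1·6·1]=6.000000
k: max(0,(1)−(1))=0 … min(2+(1),2−(1))=1
  k=0: (−1)^0·6.0000/(6)·0.9860^4·0.1667^0 = +0.945183
  k=1: (−1)^1·6.0000/(2)·0.9860^2·0.1667^2 = -0.081067
d^2_{1,1}(0.3350) = +0.945183 -0.081067 = +0.864116
Phases: e^{-i·(1)·5.3004}=+0.554707+0.832046i, e^{-i·(1)·0.0214}=+0.999771-0.021398i ⇒ D=+0.494607+0.708562i

Re=0.4946 Im=0.7086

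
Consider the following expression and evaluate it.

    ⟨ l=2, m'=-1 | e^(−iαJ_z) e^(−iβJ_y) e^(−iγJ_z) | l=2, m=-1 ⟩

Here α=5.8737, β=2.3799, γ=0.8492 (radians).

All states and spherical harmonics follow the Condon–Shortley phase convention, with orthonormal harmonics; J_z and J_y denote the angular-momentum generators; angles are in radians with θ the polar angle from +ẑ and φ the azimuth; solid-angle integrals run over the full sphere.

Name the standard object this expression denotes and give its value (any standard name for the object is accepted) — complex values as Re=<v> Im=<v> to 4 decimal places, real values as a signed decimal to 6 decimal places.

This is a Wigner D-matrix element — the rotation-matrix element ⟨l m'| R(α,β,γ) |l m⟩ in the angular-momentum basis.
First d^2_{-1,-1}(β=2.3799), then the phase factors e^{-i(-1)α} and e^{-i(-1)γ}:
Half-angle: c=0.371706, s=0.928350. N=√(1·6·1·6)=6.000000
k∈{0,1} keeps every argument non-negative
  k=0: (−1)^0·6.0000/(6)·0.3717^4·0.9284^0 = +0.019090
  k=1: (−1)^1·6.0000/(2)·0.3717^2·0.9284^2 = -0.357228
d^2_{-1,-1}(2.3799) = +0.019090 -0.357228 = -0.338138
Attach z-rotation phases: D = e^{-i(-1)(5.8737)}·(-0.338138)·e^{-i(-1)(0.8492)} = -0.305972-0.143939i

Wigner D-matrix element, Re=-0.3060 Im=-0.1439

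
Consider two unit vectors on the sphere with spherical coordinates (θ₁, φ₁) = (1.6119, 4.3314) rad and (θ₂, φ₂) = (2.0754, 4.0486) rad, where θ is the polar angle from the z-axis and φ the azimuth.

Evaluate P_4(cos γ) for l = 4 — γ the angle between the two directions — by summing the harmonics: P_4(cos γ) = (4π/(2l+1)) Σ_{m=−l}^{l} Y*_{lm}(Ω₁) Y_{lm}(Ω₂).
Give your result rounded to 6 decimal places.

-0.006503

Term-by-term m-sum for l=4 (normalisation 4π/9 = 1.396263):
  m=-4: (0.020651, -0.440556) × (-0.229699, 0.121469) = (0.048770, 0.103704)  (running Σ = (0.048770, 0.103704))
  m=-3: (-0.046680, -0.021286) × (-0.370530, -0.165722) = (0.013769, 0.015623)  (running Σ = (0.062539, 0.119326))
  m=-2: (0.238754, -0.227824) × (-0.039270, -0.158265) = (-0.045432, -0.028840)  (running Σ = (0.017107, 0.090487))
  m=-1: (-0.021582, -0.053880) × (-0.168235, 0.215081) = (0.015219, 0.004423)  (running Σ = (0.032326, 0.094909))
  m=0: (0.312008, -0.000000) × (-0.222141, 0.000000) = (-0.069310, 0.000000)  (running Σ = (-0.036984, 0.094909))
  m=1: (0.021582, -0.053880) × (0.168235, 0.215081) = (0.015219, -0.004423)  (running Σ = (-0.021764, 0.090487))
  m=2: (0.238754, 0.227824) × (-0.039270, 0.158265) = (-0.045432, 0.028840)  (running Σ = (-0.067197, 0.119326))
  m=3: (0.046680, -0.021286) × (0.370530, -0.165722) = (0.013769, -0.015623)  (running Σ = (-0.053428, 0.103704))
  m=4: (0.020651, 0.440556) × (-0.229699, -0.121469) = (0.048770, -0.103704)  (running Σ = (-0.004658, 0.000000))
Σ over m = (-0.004658, 0.000000); ×(4π/9) → (-0.006503, 0.000000). Real part: -0.006503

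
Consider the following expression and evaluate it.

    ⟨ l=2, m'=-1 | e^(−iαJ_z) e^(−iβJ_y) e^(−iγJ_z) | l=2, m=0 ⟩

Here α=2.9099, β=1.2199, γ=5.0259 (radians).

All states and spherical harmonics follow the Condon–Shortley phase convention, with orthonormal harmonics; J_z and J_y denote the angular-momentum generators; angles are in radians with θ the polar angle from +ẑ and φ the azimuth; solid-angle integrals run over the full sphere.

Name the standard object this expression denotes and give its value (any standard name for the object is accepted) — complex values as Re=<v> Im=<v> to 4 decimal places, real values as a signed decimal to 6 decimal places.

Wigner D-matrix element, Re=-0.3848 Im=0.0908

This is a Wigner D-matrix element — the rotation-matrix element ⟨l m'| R(α,β,γ) |l m⟩ in the angular-momentum basis.
Split into d^2_{-1,0}(β=1.2199) × two z-phases.
Half-angle: c=0.819677, s=0.572826. N=√(1·6·2·2)=4.898979
k∈{1,2} keeps every argument non-negative
  k=1: (−1)^0·4.8990/(2)·0.8197^3·0.5728^1 = +0.772728
  k=2: (−1)^1·4.8990/(2)·0.8197^1·0.5728^3 = -0.377387
d^2_{-1,0}(1.2199) = +0.772728 -0.377387 = +0.395340
Phases: e^{-i·(-1)·2.9099}=-0.973279+0.229625i, e^{-i·(0)·5.0259}=+1.000000+0.000000i ⇒ D=-0.384776+0.090780i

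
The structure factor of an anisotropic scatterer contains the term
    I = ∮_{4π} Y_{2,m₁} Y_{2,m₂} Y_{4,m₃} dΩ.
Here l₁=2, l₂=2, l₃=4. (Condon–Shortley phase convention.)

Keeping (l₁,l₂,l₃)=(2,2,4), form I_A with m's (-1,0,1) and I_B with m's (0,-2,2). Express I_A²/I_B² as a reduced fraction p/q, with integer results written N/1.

2/1

Same 2,2,4: normalisation and zero-m 3j drop out of the ratio.
A: Δ: 0! 4! 4! / 9! → 1/630; sum: t=0:+1/24 = 1/24; 3j²(2 2 4; -1 0 1) = Δ·Π!·Σ² = 1/21  (sign -1)
B: Δ: 0! 4! 4! / 9! → 1/630; sum: t=0:+1/96 = 1/96; 3j²(2 2 4; 0 -2 2) = Δ·Π!·Σ² = 1/42  (sign +1)
I_A²/I_B² = (1/21)/(1/42) = 2/1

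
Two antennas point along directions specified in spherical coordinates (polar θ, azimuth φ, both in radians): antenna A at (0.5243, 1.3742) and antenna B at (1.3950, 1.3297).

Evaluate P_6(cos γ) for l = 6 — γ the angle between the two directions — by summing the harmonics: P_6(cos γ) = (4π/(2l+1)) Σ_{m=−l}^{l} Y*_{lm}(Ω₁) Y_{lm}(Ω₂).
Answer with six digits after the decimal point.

0.053353

Addition theorem: P_6(cos γ) = (4π/13) Σ_m Y*_{lm}(Ω₁) Y_{lm}(Ω₂), m = −6…6:
  [-6]  conj(Y_{6,-6})(Ω₁) = -0.00290 + 0.00703j ; Y_{6,-6}(Ω₂) = -0.05453 - 0.43671j ; Δ = 0.00323 + 0.00088j
  [-5]  conj(Y_{6,-5})(Ω₁) = 0.03790 + 0.02526j ; Y_{6,-5}(Ω₂) = 0.25293 - 0.09674j ; Δ = 0.01203 + 0.00272j
  [-4]  conj(Y_{6,-4})(Ω₁) = 0.11465 - 0.11488j ; Y_{6,-4}(Ω₂) = -0.12679 - 0.18281j ; Δ = -0.03554 - 0.00639j
  [-3]  conj(Y_{6,-3})(Ω₁) = -0.20631 - 0.30827j ; Y_{6,-3}(Ω₂) = 0.19169 - 0.21711j ; Δ = -0.10647 - 0.01430j
  [-2]  conj(Y_{6,-2})(Ω₁) = -0.45563 + 0.18899j ; Y_{6,-2}(Ω₂) = -0.13436 - 0.07032j ; Δ = 0.07451 + 0.00665j
  [-1]  conj(Y_{6,-1})(Ω₁) = 0.03664 + 0.18397j ; Y_{6,-1}(Ω₂) = 0.06967 - 0.28336j ; Δ = 0.05468 + 0.00243j
  [+0]  conj(Y_{6,0})(Ω₁) = -0.38128 + 0.00000j ; Y_{6,0}(Ω₂) = -0.13200 + 0.00000j ; Δ = 0.05033 + 0.00000j
  [+1]  conj(Y_{6,1})(Ω₁) = -0.03664 + 0.18397j ; Y_{6,1}(Ω₂) = -0.06967 - 0.28336j ; Δ = 0.05468 - 0.00243j
  [+2]  conj(Y_{6,2})(Ω₁) = -0.45563 - 0.18899j ; Y_{6,2}(Ω₂) = -0.13436 + 0.07032j ; Δ = 0.07451 - 0.00665j
  [+3]  conj(Y_{6,3})(Ω₁) = 0.20631 - 0.30827j ; Y_{6,3}(Ω₂) = -0.19169 - 0.21711j ; Δ = -0.10647 + 0.01430j
  [+4]  conj(Y_{6,4})(Ω₁) = 0.11465 + 0.11488j ; Y_{6,4}(Ω₂) = -0.12679 + 0.18281j ; Δ = -0.03554 + 0.00639j
  [+5]  conj(Y_{6,5})(Ω₁) = -0.03790 + 0.02526j ; Y_{6,5}(Ω₂) = -0.25293 - 0.09674j ; Δ = 0.01203 - 0.00272j
  [+6]  conj(Y_{6,6})(Ω₁) = -0.00290 - 0.00703j ; Y_{6,6}(Ω₂) = -0.05453 + 0.43671j ; Δ = 0.00323 - 0.00088j
Σ over m = 0.05519 + 0.00000j; ×(4π/13) → 0.05335 + 0.00000j. Real part: 0.053353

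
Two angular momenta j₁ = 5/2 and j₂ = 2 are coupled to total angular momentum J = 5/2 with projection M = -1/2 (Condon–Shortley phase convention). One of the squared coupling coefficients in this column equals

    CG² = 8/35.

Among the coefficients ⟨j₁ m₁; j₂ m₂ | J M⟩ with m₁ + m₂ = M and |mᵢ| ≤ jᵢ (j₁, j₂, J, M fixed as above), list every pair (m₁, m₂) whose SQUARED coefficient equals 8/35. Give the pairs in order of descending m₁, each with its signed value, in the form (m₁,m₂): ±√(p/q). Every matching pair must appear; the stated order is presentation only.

Admissible pairs with m₁+m₂ = M = -1/2: (-5/2,2), (-3/2,1), (-1/2,0), (1/2,-1), (3/2,-2)
  (m₁,m₂)=(3/2,-2): CG² = 27/70, CG = +√(27/70)
  (m₁,m₂)=(1/2,-1): CG² = 0/1, CG = 0
  (m₁,m₂)=(-1/2,0): CG² = 8/35, CG = −√(8/35)   ← matches the target
  (m₁,m₂)=(-3/2,1): CG² = 6/35, CG = +√(6/35)
  (m₁,m₂)=(-5/2,2): CG² = 3/14, CG = +√(3/14)
Pairs with CG² = 8/35: (-1/2,0): −√(8/35)

(-1/2,0): −√(8/35)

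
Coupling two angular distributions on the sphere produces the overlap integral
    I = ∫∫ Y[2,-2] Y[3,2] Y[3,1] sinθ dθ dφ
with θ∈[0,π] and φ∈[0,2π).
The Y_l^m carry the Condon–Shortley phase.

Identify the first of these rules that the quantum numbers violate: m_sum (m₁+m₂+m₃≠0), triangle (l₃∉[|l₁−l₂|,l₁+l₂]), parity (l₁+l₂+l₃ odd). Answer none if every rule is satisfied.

m_sum

m₁+m₂+m₃ = -2 + 2 + 1 = 1  ✗
triangle: |2−3|=1 ≤ l₃=3 ≤ 2+3=5
parity: l₁+l₂+l₃ = 8 is even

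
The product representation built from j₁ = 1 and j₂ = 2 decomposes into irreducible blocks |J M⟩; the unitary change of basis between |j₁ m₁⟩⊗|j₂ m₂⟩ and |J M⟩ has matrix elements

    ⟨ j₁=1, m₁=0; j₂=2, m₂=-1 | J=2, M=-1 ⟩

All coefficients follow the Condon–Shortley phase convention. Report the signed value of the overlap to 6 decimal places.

+√(1/6) = +0.408248

√[5·1!1!3!/6! · 1!1!1!3!1!3!] = √(3/2)
  +(−1)^0/∏(0,1,1,1,0,2)! = 1/2  (running 1/2)
  +(−1)^1/∏(1,0,0,0,1,3)! = -1/6  (running 1/3)
⟨..|..⟩ = √(3/2)·(1/3) = +0.408248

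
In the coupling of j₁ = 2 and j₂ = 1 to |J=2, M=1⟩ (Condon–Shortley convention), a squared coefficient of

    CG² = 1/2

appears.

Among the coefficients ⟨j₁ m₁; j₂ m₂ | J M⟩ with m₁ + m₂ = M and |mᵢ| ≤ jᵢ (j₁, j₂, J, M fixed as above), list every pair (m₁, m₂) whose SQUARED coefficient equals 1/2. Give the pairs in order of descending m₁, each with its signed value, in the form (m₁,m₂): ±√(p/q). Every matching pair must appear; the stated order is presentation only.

Admissible pairs with m₁+m₂ = M = 1: (0,1), (1,0), (2,-1)
  (m₁,m₂)=(2,-1): CG² = 1/3, CG = +√(1/3)
  (m₁,m₂)=(1,0): CG² = 1/6, CG = +√(1/6)
  (m₁,m₂)=(0,1): CG² = 1/2, CG = −√(1/2)   ← matches the target
Pairs with CG² = 1/2: (0,1): −√(1/2)

(0,1): −√(1/2)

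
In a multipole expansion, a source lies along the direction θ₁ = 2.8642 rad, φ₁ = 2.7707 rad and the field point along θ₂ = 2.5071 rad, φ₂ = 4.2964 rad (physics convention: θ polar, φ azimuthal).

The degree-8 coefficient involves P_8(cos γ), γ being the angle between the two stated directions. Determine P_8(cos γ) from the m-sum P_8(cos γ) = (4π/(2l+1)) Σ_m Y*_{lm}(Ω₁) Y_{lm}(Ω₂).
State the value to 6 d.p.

Term-by-term m-sum for l=8 (normalisation 4π/17 = 0.739198):
  m=-8: (-0.00002 - 0.00000j) × (-0.00772 - 0.00146j) = 0.00000 + 0.00000j  (running Σ = 0.00000 + 0.00000j)
  m=-7: (-0.00020 - 0.00012j) × (-0.00972 - 0.04158j) = -0.00000 + 0.00001j  (running Σ = -0.00000 + 0.00001j)
  m=-6: (-0.00124 - 0.00162j) × (0.11385 - 0.08578j) = -0.00028 - 0.00008j  (running Σ = -0.00028 - 0.00007j)
  m=-5: (-0.00367 - 0.01258j) × (0.28162 + 0.15721j) = 0.00094 - 0.00412j  (running Σ = 0.00066 - 0.00419j)
  m=-4: (0.00540 - 0.06172j) × (-0.04461 + 0.47750j) = 0.02923 + 0.00533j  (running Σ = 0.02989 + 0.00114j)
  m=-3: (0.09400 - 0.19063j) × (-0.35344 + 0.11824j) = -0.01068 + 0.07849j  (running Σ = 0.01921 + 0.07963j)
  m=-2: (0.36290 - 0.33255j) × (0.05609 + 0.06157j) = 0.04083 + 0.00369j  (running Σ = 0.06004 + 0.08333j)
  m=-1: (0.57795 - 0.22476j) × (-0.16810 + 0.38051j) = -0.01163 + 0.25769j  (running Σ = 0.04841 + 0.34102j)
  m=0: (0.02798 + 0.00000j) × (-0.05109 + 0.00000j) = -0.00143 + 0.00000j  (running Σ = 0.04698 + 0.34102j)
  m=1: (-0.57795 - 0.22476j) × (0.16810 + 0.38051j) = -0.01163 - 0.25769j  (running Σ = 0.03535 + 0.08333j)
  m=2: (0.36290 + 0.33255j) × (0.05609 - 0.06157j) = 0.04083 - 0.00369j  (running Σ = 0.07618 + 0.07963j)
  m=3: (-0.09400 - 0.19063j) × (0.35344 + 0.11824j) = -0.01068 - 0.07849j  (running Σ = 0.06549 + 0.00114j)
  m=4: (0.00540 + 0.06172j) × (-0.04461 - 0.47750j) = 0.02923 - 0.00533j  (running Σ = 0.09473 - 0.00419j)
  m=5: (0.00367 - 0.01258j) × (-0.28162 + 0.15721j) = 0.00094 + 0.00412j  (running Σ = 0.09567 - 0.00007j)
  m=6: (-0.00124 + 0.00162j) × (0.11385 + 0.08578j) = -0.00028 + 0.00008j  (running Σ = 0.09539 + 0.00001j)
  m=7: (0.00020 - 0.00012j) × (0.00972 - 0.04158j) = -0.00000 - 0.00001j  (running Σ = 0.09539 + 0.00000j)
  m=8: (-0.00002 + 0.00000j) × (-0.00772 + 0.00146j) = 0.00000 - 0.00000j  (running Σ = 0.09539 + 0.00000j)
Total Σ_m = 0.09539 + 0.00000j. Multiply by 0.739198: 0.07051 + 0.00000j. P_8(cos γ) = 0.070510

0.070510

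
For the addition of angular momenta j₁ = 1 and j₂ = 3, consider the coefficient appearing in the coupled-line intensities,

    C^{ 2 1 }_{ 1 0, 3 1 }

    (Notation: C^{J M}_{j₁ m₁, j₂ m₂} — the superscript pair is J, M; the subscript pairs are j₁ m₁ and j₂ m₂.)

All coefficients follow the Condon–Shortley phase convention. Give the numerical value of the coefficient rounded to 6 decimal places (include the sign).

-0.617213  (= −√(8/21))

j₁+j₂−J=2  J+j₁−j₂=0  J−j₁+j₂=4  j₁+j₂+J+1=7
(j₁±m₁, j₂±m₂, J±M) = (1,1,4,2,3,1)
P² = 96/7
sum k=1..1:
  [1] −1/6 = -1/6
S = -1/6
C² = P²·S² = 8/21 ; C = -0.617213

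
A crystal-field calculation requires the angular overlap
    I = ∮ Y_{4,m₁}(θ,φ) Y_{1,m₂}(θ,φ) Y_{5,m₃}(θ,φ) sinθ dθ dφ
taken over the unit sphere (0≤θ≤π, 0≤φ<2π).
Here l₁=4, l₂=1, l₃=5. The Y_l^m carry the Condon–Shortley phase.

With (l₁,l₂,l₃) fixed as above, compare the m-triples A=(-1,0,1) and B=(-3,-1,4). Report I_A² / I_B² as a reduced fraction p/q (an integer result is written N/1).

2/3

Same 4,1,5: normalisation and zero-m 3j drop out of the ratio.
A: Δ: 0! 8! 2! / 11! → 1/495; sum: t=0:+1/720 = 1/720; 3j²(4 1 5; -1 0 1) = Δ·Π!·Σ² = 8/165  (sign +1)
B: Δ: 0! 8! 2! / 11! → 1/495; sum: t=0:+1/10080 = 1/10080; 3j²(4 1 5; -3 -1 4) = Δ·Π!·Σ² = 4/55  (sign -1)
I_A²/I_B² = (8/165)/(4/55) = 2/3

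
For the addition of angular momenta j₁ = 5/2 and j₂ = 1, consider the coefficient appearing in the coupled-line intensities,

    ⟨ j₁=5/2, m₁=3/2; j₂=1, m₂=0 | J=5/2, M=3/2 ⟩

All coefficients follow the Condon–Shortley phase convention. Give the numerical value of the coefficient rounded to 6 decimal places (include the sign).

j₁+j₂−J=1  J+j₁−j₂=4  J−j₁+j₂=1  j₁+j₂+J+1=7
(j₁±m₁, j₂±m₂, J±M) = (4,1,1,1,4,1)
P² = 576/35
sum k=0..1:
  [0] +1/6 = 1/6
  [1] −1/24 = -1/24
S = 1/8
C² = P²·S² = 9/35 ; C = +0.507093

+√(9/35) ≈ +0.507093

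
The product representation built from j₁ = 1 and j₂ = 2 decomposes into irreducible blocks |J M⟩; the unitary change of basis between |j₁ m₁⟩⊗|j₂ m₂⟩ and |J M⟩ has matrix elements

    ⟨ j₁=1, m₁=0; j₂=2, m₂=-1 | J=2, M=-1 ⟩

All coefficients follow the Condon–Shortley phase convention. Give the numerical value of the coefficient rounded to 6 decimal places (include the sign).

j₁+j₂−J=1  J+j₁−j₂=1  J−j₁+j₂=3  j₁+j₂+J+1=6
(j₁±m₁, j₂±m₂, J±M) = (1,1,1,3,1,3)
P² = 3/2
sum k=0..1:
  [0] +1/2 = 1/2
  [1] −1/6 = -1/6
S = 1/3
C² = P²·S² = 1/6 ; C = +0.408248

+√(1/6) = +0.408248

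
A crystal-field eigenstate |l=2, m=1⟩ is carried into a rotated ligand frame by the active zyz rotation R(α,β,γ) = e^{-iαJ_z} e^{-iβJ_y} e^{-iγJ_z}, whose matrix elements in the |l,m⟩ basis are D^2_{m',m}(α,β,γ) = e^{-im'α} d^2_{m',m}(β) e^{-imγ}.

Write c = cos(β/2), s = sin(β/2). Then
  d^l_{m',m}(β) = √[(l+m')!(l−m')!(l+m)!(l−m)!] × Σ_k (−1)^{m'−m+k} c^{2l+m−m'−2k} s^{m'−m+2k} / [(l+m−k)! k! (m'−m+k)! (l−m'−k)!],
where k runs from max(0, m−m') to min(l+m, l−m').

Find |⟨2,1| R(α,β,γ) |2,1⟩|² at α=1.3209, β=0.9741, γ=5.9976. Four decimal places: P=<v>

D^2_{1,1}(1.3209,0.9741,5.9976) = e^{-i·1·1.3209}·d^2_{1,1}(0.9741)·e^{-i·1·5.9976}. Compute d first:
Half-angle: c=0.883717, s=0.468021. N=√(6·1·6·1)=6.000000
Admissible k: 0..1 (factorial args all ≥0)
  k=0: (−1)^0·6.0000/(6)·0.8837^4·0.4680^0 = +0.609893
  k=1: (−1)^1·6.0000/(2)·0.8837^2·0.4680^2 = -0.513191
d^2_{1,1}(0.9741) = +0.609893 -0.513191 = +0.096702
|D^2_{1,1}|² = |d^2_{1,1}(β)|² = (+0.096702)² = 0.009351 (the z-rotation phases have unit modulus)

P=0.0094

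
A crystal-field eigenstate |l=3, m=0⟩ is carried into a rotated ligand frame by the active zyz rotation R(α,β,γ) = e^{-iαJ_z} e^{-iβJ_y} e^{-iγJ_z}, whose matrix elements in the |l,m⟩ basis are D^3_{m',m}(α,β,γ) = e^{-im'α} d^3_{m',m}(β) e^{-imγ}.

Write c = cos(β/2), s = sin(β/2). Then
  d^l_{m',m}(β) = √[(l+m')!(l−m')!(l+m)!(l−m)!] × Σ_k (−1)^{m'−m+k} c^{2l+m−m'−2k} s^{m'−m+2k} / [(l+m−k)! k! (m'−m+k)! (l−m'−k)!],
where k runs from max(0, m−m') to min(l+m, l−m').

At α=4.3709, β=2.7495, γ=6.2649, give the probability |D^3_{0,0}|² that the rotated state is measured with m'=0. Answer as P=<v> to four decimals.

P=0.3443

D^3_{0,0}(4.3709,2.7495,6.2649) = e^{-i·0·4.3709}·d^3_{0,0}(2.7495)·e^{-i·0·6.2649}. Compute d first:
Half-angle: c=0.194793, s=0.980844. N=√(6·6·6·6)=36.000000
Admissible k: 0..3 (factorial args all ≥0)
  k=0: (−1)^0·36.0000/(36)·0.1948^6·0.9808^0 = +0.000055
  k=1: (−1)^1·36.0000/(4)·0.1948^4·0.9808^2 = -0.012466
  k=2: (−1)^2·36.0000/(4)·0.1948^2·0.9808^4 = +0.316074
  k=3: (−1)^3·36.0000/(36)·0.1948^0·0.9808^6 = -0.890432
d^3_{0,0}(2.7495) = +0.000055 -0.012466 +0.316074 -0.890432 = -0.586769
|D^3_{0,0}|² = |d^3_{0,0}(β)|² = (-0.586769)² = 0.344298 (the z-rotation phases have unit modulus)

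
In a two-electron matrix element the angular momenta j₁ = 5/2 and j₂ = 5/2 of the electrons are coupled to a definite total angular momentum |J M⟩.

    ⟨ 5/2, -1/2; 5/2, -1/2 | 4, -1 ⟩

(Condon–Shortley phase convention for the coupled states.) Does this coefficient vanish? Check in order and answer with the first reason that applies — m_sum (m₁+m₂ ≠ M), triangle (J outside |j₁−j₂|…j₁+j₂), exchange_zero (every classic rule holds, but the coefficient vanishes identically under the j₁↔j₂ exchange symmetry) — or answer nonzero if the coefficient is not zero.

exchange_zero

m-sum: m₁+m₂ = -1/2+(-1/2) = -1, M = -1  ✓
triangle: |j₁−j₂| = 0 ≤ J = 4 ≤ j₁+j₂ = 5  ✓
exchange: j₁=j₂ and m₁=m₂, and (−1)^(j₁+j₂−J) = (−1)^1 = −1 forces ⟨j₁m₁;j₂m₂|JM⟩ = −⟨j₂m₂;j₁m₁|JM⟩ = −⟨j₁m₁;j₂m₂|JM⟩ ⇒ the coefficient vanishes identically
Racah sum check: Σ_k collapses to 0 ⇒ CG = 0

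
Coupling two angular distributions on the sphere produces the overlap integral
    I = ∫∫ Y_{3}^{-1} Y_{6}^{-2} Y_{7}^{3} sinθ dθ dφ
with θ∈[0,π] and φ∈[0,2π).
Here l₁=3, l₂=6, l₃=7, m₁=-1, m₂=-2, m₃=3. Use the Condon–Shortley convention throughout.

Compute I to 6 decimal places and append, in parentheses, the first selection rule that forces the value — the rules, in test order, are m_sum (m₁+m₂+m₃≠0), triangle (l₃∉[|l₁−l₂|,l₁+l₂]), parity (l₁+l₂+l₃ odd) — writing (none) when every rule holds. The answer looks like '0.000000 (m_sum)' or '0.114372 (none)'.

-0.150285 (none)

Checks pass: Σm=0; 16 even; l₃=7∈[3,9].
(2·3+1)(2·6+1)(2·7+1) = 1365
Δ: 2! 4! 10! / 17! → 1/2042040
sum: t=0:+1/207360 t=1:−1/57600 t=2:+1/207360 = -1/129600
3j²(3 6 7; 0 0 0) = Δ·Π!·Σ² = 168/12155  (sign +1)
sum: t=0:+1/829440 t=1:−1/181440 t=2:+1/645120 = -1/362880
3j²(3 6 7; -1 -2 3) = Δ·Π!·Σ² = 256/17017  (sign -1)
combine: 4πI² = 1365·168/12155·256/17017 = 129024/454597
take √, sign -1: I = -0.15028548
No selection rule forces the value: the integral is nonzero (none).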